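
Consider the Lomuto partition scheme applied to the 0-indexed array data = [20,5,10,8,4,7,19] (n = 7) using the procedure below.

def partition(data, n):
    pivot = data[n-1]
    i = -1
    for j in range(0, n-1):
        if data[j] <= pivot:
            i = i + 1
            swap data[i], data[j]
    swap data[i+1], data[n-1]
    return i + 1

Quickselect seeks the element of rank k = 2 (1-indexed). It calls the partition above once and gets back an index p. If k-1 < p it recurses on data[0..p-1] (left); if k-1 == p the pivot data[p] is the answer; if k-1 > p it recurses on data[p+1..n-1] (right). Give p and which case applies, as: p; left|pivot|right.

5; left

pivot=19, i=-1
j=0: 20>19, skip
j=1: 5≤19, i=0, swap(0,1) ⇒ [5,20,10,8,4,7,19]
j=2: 10≤19, i=1, swap(1,2) ⇒ [5,10,20,8,4,7,19]
j=3: 8≤19, i=2, swap(2,3) ⇒ [5,10,8,20,4,7,19]
j=4: 4≤19, i=3, swap(3,4) ⇒ [5,10,8,4,20,7,19]
j=5: 7≤19, i=4, swap(4,5) ⇒ [5,10,8,4,7,20,19]
swap(5,6) ⇒ [5,10,8,4,7,19,20]; return 5
p = 5; k-1 = 1 < 5 ⇒ left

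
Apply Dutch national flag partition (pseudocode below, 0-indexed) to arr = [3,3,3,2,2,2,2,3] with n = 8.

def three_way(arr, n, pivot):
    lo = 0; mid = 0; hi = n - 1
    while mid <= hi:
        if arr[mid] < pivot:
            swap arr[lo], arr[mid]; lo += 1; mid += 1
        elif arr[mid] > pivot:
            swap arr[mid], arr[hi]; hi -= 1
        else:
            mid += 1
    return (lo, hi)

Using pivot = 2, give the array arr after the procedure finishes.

pivot = 2; lo=0, mid=0, hi=7
arr[mid]=3>2: swap arr[0],arr[7]; hi=6 → [3,3,3,2,2,2,2,3]
arr[mid]=3>2: swap arr[0],arr[6]; hi=5 → [2,3,3,2,2,2,3,3]
arr[mid]=2=2: mid=1
arr[mid]=3>2: swap arr[1],arr[5]; hi=4 → [2,2,3,2,2,3,3,3]
arr[mid]=2=2: mid=2
arr[mid]=3>2: swap arr[2],arr[4]; hi=3 → [2,2,2,2,3,3,3,3]
arr[mid]=2=2: mid=3
arr[mid]=2=2: mid=4
end: lo=0, hi=3; arr = [2,2,2,2,3,3,3,3]

[2,2,2,2,3,3,3,3]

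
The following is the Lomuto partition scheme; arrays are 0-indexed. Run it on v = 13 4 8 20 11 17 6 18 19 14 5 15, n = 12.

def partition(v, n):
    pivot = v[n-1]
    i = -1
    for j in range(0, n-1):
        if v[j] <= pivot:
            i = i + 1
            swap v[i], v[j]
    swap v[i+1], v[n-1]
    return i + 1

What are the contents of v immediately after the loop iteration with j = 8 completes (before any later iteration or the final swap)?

13 4 8 11 6 17 20 18 19 14 5 15

pivot = v[11] = 15; i = -1
j=0: v[0]=13 ≤ 15 → i=0, swap v[0],v[0] (no change) → 13 4 8 20 11 17 6 18 19 14 5 15
j=1: v[1]=4 ≤ 15 → i=1, swap v[1],v[1] (no change) → 13 4 8 20 11 17 6 18 19 14 5 15
j=2: v[2]=8 ≤ 15 → i=2, swap v[2],v[2] (no change) → 13 4 8 20 11 17 6 18 19 14 5 15
j=3: v[3]=20 > 15 → no swap
j=4: v[4]=11 ≤ 15 → i=3, swap v[3],v[4] → 13 4 8 11 20 17 6 18 19 14 5 15
j=5: v[5]=17 > 15 → no swap
j=6: v[6]=6 ≤ 15 → i=4, swap v[4],v[6] → 13 4 8 11 6 17 20 18 19 14 5 15
j=7: v[7]=18 > 15 → no swap
j=8: v[8]=19 > 15 → no swap
(after j=8) v = 13 4 8 11 6 17 20 18 19 14 5 15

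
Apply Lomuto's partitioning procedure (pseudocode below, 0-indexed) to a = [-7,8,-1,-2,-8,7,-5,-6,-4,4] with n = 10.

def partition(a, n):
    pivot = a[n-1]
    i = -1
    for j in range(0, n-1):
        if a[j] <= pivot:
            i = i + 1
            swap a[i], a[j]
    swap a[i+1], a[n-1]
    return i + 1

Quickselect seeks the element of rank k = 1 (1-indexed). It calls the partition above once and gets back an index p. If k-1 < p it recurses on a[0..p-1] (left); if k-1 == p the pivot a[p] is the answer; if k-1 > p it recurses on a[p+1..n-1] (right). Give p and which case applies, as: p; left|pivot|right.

7; left

pivot = a[9] = 4; i = -1
j=0: a[0]=-7 ≤ 4 → i=0, swap a[0],a[0] (no change) → [-7,8,-1,-2,-8,7,-5,-6,-4,4]
j=1: a[1]=8 > 4 → no swap
j=2: a[2]=-1 ≤ 4 → i=1, swap a[1],a[2] → [-7,-1,8,-2,-8,7,-5,-6,-4,4]
j=3: a[3]=-2 ≤ 4 → i=2, swap a[2],a[3] → [-7,-1,-2,8,-8,7,-5,-6,-4,4]
j=4: a[4]=-8 ≤ 4 → i=3, swap a[3],a[4] → [-7,-1,-2,-8,8,7,-5,-6,-4,4]
j=5: a[5]=7 > 4 → no swap
j=6: a[6]=-5 ≤ 4 → i=4, swap a[4],a[6] → [-7,-1,-2,-8,-5,7,8,-6,-4,4]
j=7: a[7]=-6 ≤ 4 → i=5, swap a[5],a[7] → [-7,-1,-2,-8,-5,-6,8,7,-4,4]
j=8: a[8]=-4 ≤ 4 → i=6, swap a[6],a[8] → [-7,-1,-2,-8,-5,-6,-4,7,8,4]
final swap a[7],a[9] → [-7,-1,-2,-8,-5,-6,-4,4,8,7]; return 7
p = 7; k-1 = 0 < 7 ⇒ left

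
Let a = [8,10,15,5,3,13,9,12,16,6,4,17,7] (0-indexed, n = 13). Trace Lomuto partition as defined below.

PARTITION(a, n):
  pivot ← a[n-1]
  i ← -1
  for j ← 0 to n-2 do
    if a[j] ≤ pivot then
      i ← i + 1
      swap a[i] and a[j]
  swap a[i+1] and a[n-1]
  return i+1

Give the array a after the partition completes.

[5,3,6,4,7,13,9,12,16,15,8,17,10]

pivot=7, i=-1
j=0: 8>7, skip
j=1: 10>7, skip
j=2: 15>7, skip
j=3: 5≤7, i=0, swap(0,3) ⇒ [5,10,15,8,3,13,9,12,16,6,4,17,7]
j=4: 3≤7, i=1, swap(1,4) ⇒ [5,3,15,8,10,13,9,12,16,6,4,17,7]
j=5: 13>7, skip
j=6: 9>7, skip
j=7: 12>7, skip
j=8: 16>7, skip
j=9: 6≤7, i=2, swap(2,9) ⇒ [5,3,6,8,10,13,9,12,16,15,4,17,7]
j=10: 4≤7, i=3, swap(3,10) ⇒ [5,3,6,4,10,13,9,12,16,15,8,17,7]
j=11: 17>7, skip
swap(4,12) ⇒ [5,3,6,4,7,13,9,12,16,15,8,17,10]; return 4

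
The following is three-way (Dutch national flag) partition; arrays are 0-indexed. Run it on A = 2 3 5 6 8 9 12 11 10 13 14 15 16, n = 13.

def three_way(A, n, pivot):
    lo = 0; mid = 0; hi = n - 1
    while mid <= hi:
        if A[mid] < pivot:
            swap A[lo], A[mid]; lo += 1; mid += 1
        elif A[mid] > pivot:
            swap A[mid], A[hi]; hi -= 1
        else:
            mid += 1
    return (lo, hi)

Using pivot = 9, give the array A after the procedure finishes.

2 3 5 6 8 9 11 10 13 14 15 16 12

lo=0 mid=0 hi=12
2<9: swap(0,0), lo=1 mid=1 ⇒ 2 3 5 6 8 9 12 11 10 13 14 15 16
3<9: swap(1,1), lo=2 mid=2 ⇒ 2 3 5 6 8 9 12 11 10 13 14 15 16
5<9: swap(2,2), lo=3 mid=3 ⇒ 2 3 5 6 8 9 12 11 10 13 14 15 16
6<9: swap(3,3), lo=4 mid=4 ⇒ 2 3 5 6 8 9 12 11 10 13 14 15 16
8<9: swap(4,4), lo=5 mid=5 ⇒ 2 3 5 6 8 9 12 11 10 13 14 15 16
9=9: mid=6
12>9: swap(6,12), hi=11 ⇒ 2 3 5 6 8 9 16 11 10 13 14 15 12
16>9: swap(6,11), hi=10 ⇒ 2 3 5 6 8 9 15 11 10 13 14 16 12
15>9: swap(6,10), hi=9 ⇒ 2 3 5 6 8 9 14 11 10 13 15 16 12
14>9: swap(6,9), hi=8 ⇒ 2 3 5 6 8 9 13 11 10 14 15 16 12
13>9: swap(6,8), hi=7 ⇒ 2 3 5 6 8 9 10 11 13 14 15 16 12
10>9: swap(6,7), hi=6 ⇒ 2 3 5 6 8 9 11 10 13 14 15 16 12
11>9: swap(6,6), hi=5 ⇒ 2 3 5 6 8 9 11 10 13 14 15 16 12
done. lo=5 hi=5; A=2 3 5 6 8 9 11 10 13 14 15 16 12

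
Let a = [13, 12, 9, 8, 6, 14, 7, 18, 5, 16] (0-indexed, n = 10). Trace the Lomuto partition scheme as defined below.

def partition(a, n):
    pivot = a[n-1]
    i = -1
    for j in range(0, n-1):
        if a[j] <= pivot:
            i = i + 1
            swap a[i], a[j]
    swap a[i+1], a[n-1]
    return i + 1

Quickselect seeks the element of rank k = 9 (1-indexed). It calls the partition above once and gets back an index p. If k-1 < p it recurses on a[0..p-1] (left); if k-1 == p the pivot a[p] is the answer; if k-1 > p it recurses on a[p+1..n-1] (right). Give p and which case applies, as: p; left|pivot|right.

8; pivot

pivot = a[9] = 16; i = -1
j=0: a[0]=13 ≤ 16 → i=0, swap a[0],a[0] (no change) → [13, 12, 9, 8, 6, 14, 7, 18, 5, 16]
j=1: a[1]=12 ≤ 16 → i=1, swap a[1],a[1] (no change) → [13, 12, 9, 8, 6, 14, 7, 18, 5, 16]
j=2: a[2]=9 ≤ 16 → i=2, swap a[2],a[2] (no change) → [13, 12, 9, 8, 6, 14, 7, 18, 5, 16]
j=3: a[3]=8 ≤ 16 → i=3, swap a[3],a[3] (no change) → [13, 12, 9, 8, 6, 14, 7, 18, 5, 16]
j=4: a[4]=6 ≤ 16 → i=4, swap a[4],a[4] (no change) → [13, 12, 9, 8, 6, 14, 7, 18, 5, 16]
j=5: a[5]=14 ≤ 16 → i=5, swap a[5],a[5] (no change) → [13, 12, 9, 8, 6, 14, 7, 18, 5, 16]
j=6: a[6]=7 ≤ 16 → i=6, swap a[6],a[6] (no change) → [13, 12, 9, 8, 6, 14, 7, 18, 5, 16]
j=7: a[7]=18 > 16 → no swap
j=8: a[8]=5 ≤ 16 → i=7, swap a[7],a[8] → [13, 12, 9, 8, 6, 14, 7, 5, 18, 16]
final swap a[8],a[9] → [13, 12, 9, 8, 6, 14, 7, 5, 16, 18]; return 8
p = 8; k-1 = 8 == 8 ⇒ pivot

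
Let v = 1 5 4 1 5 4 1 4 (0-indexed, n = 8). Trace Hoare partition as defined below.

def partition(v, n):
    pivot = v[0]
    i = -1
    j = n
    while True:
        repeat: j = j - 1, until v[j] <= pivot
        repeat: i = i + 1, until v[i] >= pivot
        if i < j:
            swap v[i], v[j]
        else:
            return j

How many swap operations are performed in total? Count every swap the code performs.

2

pivot = v[0] = 1; i = -1, j = 8
j→6 (v[6]=1≤1), i→0 (v[0]=1≥1); i<j, swap → 1 5 4 1 5 4 1 4
j→3 (v[3]=1≤1), i→1 (v[1]=5≥1); i<j, swap → 1 1 4 5 5 4 1 4
j→1, i→2; i≥j, return j=1. v = 1 1 4 5 5 4 1 4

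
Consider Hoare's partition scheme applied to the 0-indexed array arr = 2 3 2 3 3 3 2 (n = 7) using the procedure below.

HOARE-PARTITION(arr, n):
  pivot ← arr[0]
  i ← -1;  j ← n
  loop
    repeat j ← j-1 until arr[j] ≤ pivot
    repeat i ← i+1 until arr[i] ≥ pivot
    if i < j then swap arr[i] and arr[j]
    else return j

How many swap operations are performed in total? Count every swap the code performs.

pivot = arr[0] = 2; i = -1, j = 7
j→6 (arr[6]=2≤2), i→0 (arr[0]=2≥2); i<j, swap → 2 3 2 3 3 3 2
j→2 (arr[2]=2≤2), i→1 (arr[1]=3≥2); i<j, swap → 2 2 3 3 3 3 2
j→1, i→2; i≥j, return j=1. arr = 2 2 3 3 3 3 2

2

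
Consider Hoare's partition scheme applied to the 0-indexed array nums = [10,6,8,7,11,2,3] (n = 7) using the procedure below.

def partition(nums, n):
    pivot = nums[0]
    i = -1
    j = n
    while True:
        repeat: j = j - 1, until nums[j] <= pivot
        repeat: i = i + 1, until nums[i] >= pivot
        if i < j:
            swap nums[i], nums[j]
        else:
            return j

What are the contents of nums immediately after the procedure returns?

[3,6,8,7,2,11,10]

pivot = nums[0] = 10; i = -1, j = 7
j→6 (nums[6]=3≤10), i→0 (nums[0]=10≥10); i<j, swap → [3,6,8,7,11,2,10]
j→5 (nums[5]=2≤10), i→4 (nums[4]=11≥10); i<j, swap → [3,6,8,7,2,11,10]
j→4, i→5; i≥j, return j=4. nums = [3,6,8,7,2,11,10]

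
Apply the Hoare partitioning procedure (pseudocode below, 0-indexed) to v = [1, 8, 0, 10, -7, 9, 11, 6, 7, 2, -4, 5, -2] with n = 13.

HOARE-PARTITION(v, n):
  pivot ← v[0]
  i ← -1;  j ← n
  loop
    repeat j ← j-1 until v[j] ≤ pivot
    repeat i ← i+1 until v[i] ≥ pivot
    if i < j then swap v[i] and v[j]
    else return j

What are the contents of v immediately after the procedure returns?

[-2, -4, 0, -7, 10, 9, 11, 6, 7, 2, 8, 5, 1]

pivot = v[0] = 1; i = -1, j = 13
j→12 (v[12]=-2≤1), i→0 (v[0]=1≥1); i<j, swap → [-2, 8, 0, 10, -7, 9, 11, 6, 7, 2, -4, 5, 1]
j→10 (v[10]=-4≤1), i→1 (v[1]=8≥1); i<j, swap → [-2, -4, 0, 10, -7, 9, 11, 6, 7, 2, 8, 5, 1]
j→4 (v[4]=-7≤1), i→3 (v[3]=10≥1); i<j, swap → [-2, -4, 0, -7, 10, 9, 11, 6, 7, 2, 8, 5, 1]
j→3, i→4; i≥j, return j=3. v = [-2, -4, 0, -7, 10, 9, 11, 6, 7, 2, 8, 5, 1]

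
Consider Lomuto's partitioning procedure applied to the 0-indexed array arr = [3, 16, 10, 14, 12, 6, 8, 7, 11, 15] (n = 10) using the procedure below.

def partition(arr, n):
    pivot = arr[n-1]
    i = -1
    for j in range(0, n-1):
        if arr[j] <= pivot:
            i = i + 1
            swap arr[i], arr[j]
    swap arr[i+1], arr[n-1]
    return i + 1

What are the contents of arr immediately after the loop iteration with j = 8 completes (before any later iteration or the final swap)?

pivot=15, i=-1
j=0: 3≤15, i=0, swap(0,0) ⇒ [3, 16, 10, 14, 12, 6, 8, 7, 11, 15]
j=1: 16>15, skip
j=2: 10≤15, i=1, swap(1,2) ⇒ [3, 10, 16, 14, 12, 6, 8, 7, 11, 15]
j=3: 14≤15, i=2, swap(2,3) ⇒ [3, 10, 14, 16, 12, 6, 8, 7, 11, 15]
j=4: 12≤15, i=3, swap(3,4) ⇒ [3, 10, 14, 12, 16, 6, 8, 7, 11, 15]
j=5: 6≤15, i=4, swap(4,5) ⇒ [3, 10, 14, 12, 6, 16, 8, 7, 11, 15]
j=6: 8≤15, i=5, swap(5,6) ⇒ [3, 10, 14, 12, 6, 8, 16, 7, 11, 15]
j=7: 7≤15, i=6, swap(6,7) ⇒ [3, 10, 14, 12, 6, 8, 7, 16, 11, 15]
j=8: 11≤15, i=7, swap(7,8) ⇒ [3, 10, 14, 12, 6, 8, 7, 11, 16, 15]
(after j=8) arr = [3, 10, 14, 12, 6, 8, 7, 11, 16, 15]

[3, 10, 14, 12, 6, 8, 7, 11, 16, 15]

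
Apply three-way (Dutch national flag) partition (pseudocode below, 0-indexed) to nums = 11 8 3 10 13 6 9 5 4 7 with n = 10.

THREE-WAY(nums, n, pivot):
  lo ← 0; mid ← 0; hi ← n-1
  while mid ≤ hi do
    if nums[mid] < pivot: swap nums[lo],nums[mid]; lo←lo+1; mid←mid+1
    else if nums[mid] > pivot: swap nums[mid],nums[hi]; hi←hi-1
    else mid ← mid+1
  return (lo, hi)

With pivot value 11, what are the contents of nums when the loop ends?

8 3 10 7 6 9 5 4 11 13

lo=0 mid=0 hi=9
11=11: mid=1
8<11: swap(0,1), lo=1 mid=2 ⇒ 8 11 3 10 13 6 9 5 4 7
3<11: swap(1,2), lo=2 mid=3 ⇒ 8 3 11 10 13 6 9 5 4 7
10<11: swap(2,3), lo=3 mid=4 ⇒ 8 3 10 11 13 6 9 5 4 7
13>11: swap(4,9), hi=8 ⇒ 8 3 10 11 7 6 9 5 4 13
7<11: swap(3,4), lo=4 mid=5 ⇒ 8 3 10 7 11 6 9 5 4 13
6<11: swap(4,5), lo=5 mid=6 ⇒ 8 3 10 7 6 11 9 5 4 13
9<11: swap(5,6), lo=6 mid=7 ⇒ 8 3 10 7 6 9 11 5 4 13
5<11: swap(6,7), lo=7 mid=8 ⇒ 8 3 10 7 6 9 5 11 4 13
4<11: swap(7,8), lo=8 mid=9 ⇒ 8 3 10 7 6 9 5 4 11 13
done. lo=8 hi=8; nums=8 3 10 7 6 9 5 4 11 13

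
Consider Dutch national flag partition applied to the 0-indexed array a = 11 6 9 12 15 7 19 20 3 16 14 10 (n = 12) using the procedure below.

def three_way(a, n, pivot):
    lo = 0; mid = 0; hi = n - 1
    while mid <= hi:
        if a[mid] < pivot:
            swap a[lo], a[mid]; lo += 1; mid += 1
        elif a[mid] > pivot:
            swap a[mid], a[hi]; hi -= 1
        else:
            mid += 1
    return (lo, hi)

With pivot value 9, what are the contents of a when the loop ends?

pivot = 9; lo=0, mid=0, hi=11
a[mid]=11>9: swap a[0],a[11]; hi=10 → 10 6 9 12 15 7 19 20 3 16 14 11
a[mid]=10>9: swap a[0],a[10]; hi=9 → 14 6 9 12 15 7 19 20 3 16 10 11
a[mid]=14>9: swap a[0],a[9]; hi=8 → 16 6 9 12 15 7 19 20 3 14 10 11
a[mid]=16>9: swap a[0],a[8]; hi=7 → 3 6 9 12 15 7 19 20 16 14 10 11
a[mid]=3<9: swap a[0],a[0]; lo=1,mid=1 → 3 6 9 12 15 7 19 20 16 14 10 11
a[mid]=6<9: swap a[1],a[1]; lo=2,mid=2 → 3 6 9 12 15 7 19 20 16 14 10 11
a[mid]=9=9: mid=3
a[mid]=12>9: swap a[3],a[7]; hi=6 → 3 6 9 20 15 7 19 12 16 14 10 11
a[mid]=20>9: swap a[3],a[6]; hi=5 → 3 6 9 19 15 7 20 12 16 14 10 11
a[mid]=19>9: swap a[3],a[5]; hi=4 → 3 6 9 7 15 19 20 12 16 14 10 11
a[mid]=7<9: swap a[2],a[3]; lo=3,mid=4 → 3 6 7 9 15 19 20 12 16 14 10 11
a[mid]=15>9: swap a[4],a[4]; hi=3 → 3 6 7 9 15 19 20 12 16 14 10 11
end: lo=3, hi=3; a = 3 6 7 9 15 19 20 12 16 14 10 11

3 6 7 9 15 19 20 12 16 14 10 11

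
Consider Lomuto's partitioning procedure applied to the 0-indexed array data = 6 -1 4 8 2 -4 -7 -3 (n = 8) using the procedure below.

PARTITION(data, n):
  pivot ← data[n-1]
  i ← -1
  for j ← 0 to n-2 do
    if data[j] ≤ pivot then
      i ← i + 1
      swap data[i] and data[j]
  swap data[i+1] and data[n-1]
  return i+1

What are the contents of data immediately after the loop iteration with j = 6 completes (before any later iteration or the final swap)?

-4 -7 4 8 2 6 -1 -3

pivot = data[7] = -3; i = -1
j=0: data[0]=6 > -3 → no swap
j=1: data[1]=-1 > -3 → no swap
j=2: data[2]=4 > -3 → no swap
j=3: data[3]=8 > -3 → no swap
j=4: data[4]=2 > -3 → no swap
j=5: data[5]=-4 ≤ -3 → i=0, swap data[0],data[5] → -4 -1 4 8 2 6 -7 -3
j=6: data[6]=-7 ≤ -3 → i=1, swap data[1],data[6] → -4 -7 4 8 2 6 -1 -3
(after j=6) data = -4 -7 4 8 2 6 -1 -3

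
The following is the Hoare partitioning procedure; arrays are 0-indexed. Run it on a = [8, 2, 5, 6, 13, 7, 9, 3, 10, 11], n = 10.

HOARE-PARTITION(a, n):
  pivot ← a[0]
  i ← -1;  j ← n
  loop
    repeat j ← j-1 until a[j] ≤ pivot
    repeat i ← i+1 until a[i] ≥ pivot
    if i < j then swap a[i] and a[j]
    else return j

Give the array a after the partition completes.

[3, 2, 5, 6, 7, 13, 9, 8, 10, 11]

pivot=8
j stops at 7 (3), i stops at 0 (8); swap ⇒ [3, 2, 5, 6, 13, 7, 9, 8, 10, 11]
j stops at 5 (7), i stops at 4 (13); swap ⇒ [3, 2, 5, 6, 7, 13, 9, 8, 10, 11]
j stops at 4, i stops at 5; i≥j ⇒ return 4. a=[3, 2, 5, 6, 7, 13, 9, 8, 10, 11]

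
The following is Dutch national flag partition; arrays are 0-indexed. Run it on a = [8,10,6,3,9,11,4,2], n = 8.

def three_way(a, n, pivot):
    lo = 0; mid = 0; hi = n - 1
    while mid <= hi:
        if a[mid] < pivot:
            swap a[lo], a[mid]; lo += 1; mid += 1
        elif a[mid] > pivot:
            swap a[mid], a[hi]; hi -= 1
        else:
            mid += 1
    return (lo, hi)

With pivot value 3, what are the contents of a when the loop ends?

pivot = 3; lo=0, mid=0, hi=7
a[mid]=8>3: swap a[0],a[7]; hi=6 → [2,10,6,3,9,11,4,8]
a[mid]=2<3: swap a[0],a[0]; lo=1,mid=1 → [2,10,6,3,9,11,4,8]
a[mid]=10>3: swap a[1],a[6]; hi=5 → [2,4,6,3,9,11,10,8]
a[mid]=4>3: swap a[1],a[5]; hi=4 → [2,11,6,3,9,4,10,8]
a[mid]=11>3: swap a[1],a[4]; hi=3 → [2,9,6,3,11,4,10,8]
a[mid]=9>3: swap a[1],a[3]; hi=2 → [2,3,6,9,11,4,10,8]
a[mid]=3=3: mid=2
a[mid]=6>3: swap a[2],a[2]; hi=1 → [2,3,6,9,11,4,10,8]
end: lo=1, hi=1; a = [2,3,6,9,11,4,10,8]

[2,3,6,9,11,4,10,8]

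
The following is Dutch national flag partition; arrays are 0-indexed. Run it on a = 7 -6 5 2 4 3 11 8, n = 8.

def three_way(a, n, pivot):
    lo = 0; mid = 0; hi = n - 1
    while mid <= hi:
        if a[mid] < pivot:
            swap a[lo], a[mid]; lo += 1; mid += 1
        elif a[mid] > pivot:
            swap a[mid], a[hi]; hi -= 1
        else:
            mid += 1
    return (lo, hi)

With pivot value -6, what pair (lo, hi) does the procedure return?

(0, 0)

lo=0 mid=0 hi=7
7>-6: swap(0,7), hi=6 ⇒ 8 -6 5 2 4 3 11 7
8>-6: swap(0,6), hi=5 ⇒ 11 -6 5 2 4 3 8 7
11>-6: swap(0,5), hi=4 ⇒ 3 -6 5 2 4 11 8 7
3>-6: swap(0,4), hi=3 ⇒ 4 -6 5 2 3 11 8 7
4>-6: swap(0,3), hi=2 ⇒ 2 -6 5 4 3 11 8 7
2>-6: swap(0,2), hi=1 ⇒ 5 -6 2 4 3 11 8 7
5>-6: swap(0,1), hi=0 ⇒ -6 5 2 4 3 11 8 7
-6=-6: mid=1
done. lo=0 hi=0; a=-6 5 2 4 3 11 8 7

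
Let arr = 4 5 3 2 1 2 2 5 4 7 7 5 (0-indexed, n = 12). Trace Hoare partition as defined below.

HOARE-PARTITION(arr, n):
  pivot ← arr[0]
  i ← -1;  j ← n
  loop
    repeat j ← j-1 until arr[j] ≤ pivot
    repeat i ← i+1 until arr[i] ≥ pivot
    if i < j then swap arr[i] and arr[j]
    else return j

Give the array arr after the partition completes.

pivot=4
j stops at 8 (4), i stops at 0 (4); swap ⇒ 4 5 3 2 1 2 2 5 4 7 7 5
j stops at 6 (2), i stops at 1 (5); swap ⇒ 4 2 3 2 1 2 5 5 4 7 7 5
j stops at 5, i stops at 6; i≥j ⇒ return 5. arr=4 2 3 2 1 2 5 5 4 7 7 5

4 2 3 2 1 2 5 5 4 7 7 5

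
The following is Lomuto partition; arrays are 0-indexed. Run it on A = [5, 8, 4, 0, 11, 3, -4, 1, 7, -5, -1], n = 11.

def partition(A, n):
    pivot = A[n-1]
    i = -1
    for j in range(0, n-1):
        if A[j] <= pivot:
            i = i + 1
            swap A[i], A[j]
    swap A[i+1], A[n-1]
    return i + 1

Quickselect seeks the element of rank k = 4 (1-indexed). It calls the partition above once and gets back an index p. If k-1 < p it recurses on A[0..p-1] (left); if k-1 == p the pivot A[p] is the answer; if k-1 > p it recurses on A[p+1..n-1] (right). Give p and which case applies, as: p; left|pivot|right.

2; right

pivot=-1, i=-1
j=0: 5>-1, skip
j=1: 8>-1, skip
j=2: 4>-1, skip
j=3: 0>-1, skip
j=4: 11>-1, skip
j=5: 3>-1, skip
j=6: -4≤-1, i=0, swap(0,6) ⇒ [-4, 8, 4, 0, 11, 3, 5, 1, 7, -5, -1]
j=7: 1>-1, skip
j=8: 7>-1, skip
j=9: -5≤-1, i=1, swap(1,9) ⇒ [-4, -5, 4, 0, 11, 3, 5, 1, 7, 8, -1]
swap(2,10) ⇒ [-4, -5, -1, 0, 11, 3, 5, 1, 7, 8, 4]; return 2
p = 2; k-1 = 3 > 2 ⇒ right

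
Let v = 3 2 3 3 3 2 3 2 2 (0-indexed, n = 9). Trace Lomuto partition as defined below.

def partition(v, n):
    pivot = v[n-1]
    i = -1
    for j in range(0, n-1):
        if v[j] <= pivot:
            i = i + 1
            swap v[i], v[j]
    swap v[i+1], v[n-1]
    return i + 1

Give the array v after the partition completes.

2 2 2 2 3 3 3 3 3

pivot = v[8] = 2; i = -1
j=0: v[0]=3 > 2 → no swap
j=1: v[1]=2 ≤ 2 → i=0, swap v[0],v[1] → 2 3 3 3 3 2 3 2 2
j=2: v[2]=3 > 2 → no swap
j=3: v[3]=3 > 2 → no swap
j=4: v[4]=3 > 2 → no swap
j=5: v[5]=2 ≤ 2 → i=1, swap v[1],v[5] → 2 2 3 3 3 3 3 2 2
j=6: v[6]=3 > 2 → no swap
j=7: v[7]=2 ≤ 2 → i=2, swap v[2],v[7] → 2 2 2 3 3 3 3 3 2
final swap v[3],v[8] → 2 2 2 2 3 3 3 3 3; return 3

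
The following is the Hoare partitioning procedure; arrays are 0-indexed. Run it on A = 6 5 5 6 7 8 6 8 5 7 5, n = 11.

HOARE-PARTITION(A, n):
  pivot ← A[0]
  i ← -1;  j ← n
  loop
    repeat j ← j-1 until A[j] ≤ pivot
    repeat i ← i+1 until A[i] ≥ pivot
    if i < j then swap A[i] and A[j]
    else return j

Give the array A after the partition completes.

5 5 5 5 6 8 7 8 6 7 6

pivot = A[0] = 6; i = -1, j = 11
j→10 (A[10]=5≤6), i→0 (A[0]=6≥6); i<j, swap → 5 5 5 6 7 8 6 8 5 7 6
j→8 (A[8]=5≤6), i→3 (A[3]=6≥6); i<j, swap → 5 5 5 5 7 8 6 8 6 7 6
j→6 (A[6]=6≤6), i→4 (A[4]=7≥6); i<j, swap → 5 5 5 5 6 8 7 8 6 7 6
j→4, i→5; i≥j, return j=4. A = 5 5 5 5 6 8 7 8 6 7 6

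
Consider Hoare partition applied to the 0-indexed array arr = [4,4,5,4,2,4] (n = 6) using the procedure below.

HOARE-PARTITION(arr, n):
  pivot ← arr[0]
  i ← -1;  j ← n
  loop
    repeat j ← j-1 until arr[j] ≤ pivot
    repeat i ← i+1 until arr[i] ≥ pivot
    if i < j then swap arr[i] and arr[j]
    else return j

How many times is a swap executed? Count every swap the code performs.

3

pivot = arr[0] = 4; i = -1, j = 6
j→5 (arr[5]=4≤4), i→0 (arr[0]=4≥4); i<j, swap → [4,4,5,4,2,4]
j→4 (arr[4]=2≤4), i→1 (arr[1]=4≥4); i<j, swap → [4,2,5,4,4,4]
j→3 (arr[3]=4≤4), i→2 (arr[2]=5≥4); i<j, swap → [4,2,4,5,4,4]
j→2, i→3; i≥j, return j=2. arr = [4,2,4,5,4,4]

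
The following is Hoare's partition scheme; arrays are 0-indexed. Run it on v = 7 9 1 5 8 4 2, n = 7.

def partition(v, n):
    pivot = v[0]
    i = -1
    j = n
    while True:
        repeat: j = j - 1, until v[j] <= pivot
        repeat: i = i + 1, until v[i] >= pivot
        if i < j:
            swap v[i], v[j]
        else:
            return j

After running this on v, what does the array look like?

pivot=7
j stops at 6 (2), i stops at 0 (7); swap ⇒ 2 9 1 5 8 4 7
j stops at 5 (4), i stops at 1 (9); swap ⇒ 2 4 1 5 8 9 7
j stops at 3, i stops at 4; i≥j ⇒ return 3. v=2 4 1 5 8 9 7

2 4 1 5 8 9 7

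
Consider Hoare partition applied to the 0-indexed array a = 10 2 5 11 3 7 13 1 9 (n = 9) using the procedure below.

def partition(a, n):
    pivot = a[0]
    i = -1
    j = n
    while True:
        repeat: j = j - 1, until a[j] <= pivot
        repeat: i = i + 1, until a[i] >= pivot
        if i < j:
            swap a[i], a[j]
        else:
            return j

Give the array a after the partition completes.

9 2 5 1 3 7 13 11 10

pivot=10
j stops at 8 (9), i stops at 0 (10); swap ⇒ 9 2 5 11 3 7 13 1 10
j stops at 7 (1), i stops at 3 (11); swap ⇒ 9 2 5 1 3 7 13 11 10
j stops at 5, i stops at 6; i≥j ⇒ return 5. a=9 2 5 1 3 7 13 11 10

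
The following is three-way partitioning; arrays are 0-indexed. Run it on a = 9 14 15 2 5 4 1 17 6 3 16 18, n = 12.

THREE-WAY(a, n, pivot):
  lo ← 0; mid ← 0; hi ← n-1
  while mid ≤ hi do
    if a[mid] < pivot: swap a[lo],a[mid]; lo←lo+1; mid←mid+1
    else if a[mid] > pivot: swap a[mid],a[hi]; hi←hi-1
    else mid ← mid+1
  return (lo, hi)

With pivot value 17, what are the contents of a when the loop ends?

lo=0 mid=0 hi=11
9<17: swap(0,0), lo=1 mid=1 ⇒ 9 14 15 2 5 4 1 17 6 3 16 18
14<17: swap(1,1), lo=2 mid=2 ⇒ 9 14 15 2 5 4 1 17 6 3 16 18
15<17: swap(2,2), lo=3 mid=3 ⇒ 9 14 15 2 5 4 1 17 6 3 16 18
2<17: swap(3,3), lo=4 mid=4 ⇒ 9 14 15 2 5 4 1 17 6 3 16 18
5<17: swap(4,4), lo=5 mid=5 ⇒ 9 14 15 2 5 4 1 17 6 3 16 18
4<17: swap(5,5), lo=6 mid=6 ⇒ 9 14 15 2 5 4 1 17 6 3 16 18
1<17: swap(6,6), lo=7 mid=7 ⇒ 9 14 15 2 5 4 1 17 6 3 16 18
17=17: mid=8
6<17: swap(7,8), lo=8 mid=9 ⇒ 9 14 15 2 5 4 1 6 17 3 16 18
3<17: swap(8,9), lo=9 mid=10 ⇒ 9 14 15 2 5 4 1 6 3 17 16 18
16<17: swap(9,10), lo=10 mid=11 ⇒ 9 14 15 2 5 4 1 6 3 16 17 18
18>17: swap(11,11), hi=10 ⇒ 9 14 15 2 5 4 1 6 3 16 17 18
done. lo=10 hi=10; a=9 14 15 2 5 4 1 6 3 16 17 18

9 14 15 2 5 4 1 6 3 16 17 18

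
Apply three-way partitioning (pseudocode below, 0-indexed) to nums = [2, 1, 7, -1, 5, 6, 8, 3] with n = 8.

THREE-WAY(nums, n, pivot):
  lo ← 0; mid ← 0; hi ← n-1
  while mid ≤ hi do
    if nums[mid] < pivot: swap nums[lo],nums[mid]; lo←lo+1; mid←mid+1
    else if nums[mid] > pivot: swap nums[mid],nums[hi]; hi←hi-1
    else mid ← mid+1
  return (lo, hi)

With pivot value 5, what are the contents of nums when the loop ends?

pivot = 5; lo=0, mid=0, hi=7
nums[mid]=2<5: swap nums[0],nums[0]; lo=1,mid=1 → [2, 1, 7, -1, 5, 6, 8, 3]
nums[mid]=1<5: swap nums[1],nums[1]; lo=2,mid=2 → [2, 1, 7, -1, 5, 6, 8, 3]
nums[mid]=7>5: swap nums[2],nums[7]; hi=6 → [2, 1, 3, -1, 5, 6, 8, 7]
nums[mid]=3<5: swap nums[2],nums[2]; lo=3,mid=3 → [2, 1, 3, -1, 5, 6, 8, 7]
nums[mid]=-1<5: swap nums[3],nums[3]; lo=4,mid=4 → [2, 1, 3, -1, 5, 6, 8, 7]
nums[mid]=5=5: mid=5
nums[mid]=6>5: swap nums[5],nums[6]; hi=5 → [2, 1, 3, -1, 5, 8, 6, 7]
nums[mid]=8>5: swap nums[5],nums[5]; hi=4 → [2, 1, 3, -1, 5, 8, 6, 7]
end: lo=4, hi=4; nums = [2, 1, 3, -1, 5, 8, 6, 7]

[2, 1, 3, -1, 5, 8, 6, 7]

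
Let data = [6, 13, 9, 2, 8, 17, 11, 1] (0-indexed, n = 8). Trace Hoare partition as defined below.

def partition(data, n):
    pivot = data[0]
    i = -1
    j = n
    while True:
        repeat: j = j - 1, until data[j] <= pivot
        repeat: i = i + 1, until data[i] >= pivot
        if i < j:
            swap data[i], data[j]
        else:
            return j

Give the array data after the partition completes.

[1, 2, 9, 13, 8, 17, 11, 6]

pivot = data[0] = 6; i = -1, j = 8
j→7 (data[7]=1≤6), i→0 (data[0]=6≥6); i<j, swap → [1, 13, 9, 2, 8, 17, 11, 6]
j→3 (data[3]=2≤6), i→1 (data[1]=13≥6); i<j, swap → [1, 2, 9, 13, 8, 17, 11, 6]
j→1, i→2; i≥j, return j=1. data = [1, 2, 9, 13, 8, 17, 11, 6]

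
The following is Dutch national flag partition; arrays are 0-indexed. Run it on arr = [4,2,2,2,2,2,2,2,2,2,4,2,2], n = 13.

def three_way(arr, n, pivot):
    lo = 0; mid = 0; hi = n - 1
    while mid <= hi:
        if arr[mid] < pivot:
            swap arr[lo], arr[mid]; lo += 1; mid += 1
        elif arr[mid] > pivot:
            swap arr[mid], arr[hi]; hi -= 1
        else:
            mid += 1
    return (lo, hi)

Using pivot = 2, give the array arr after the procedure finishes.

lo=0 mid=0 hi=12
4>2: swap(0,12), hi=11 ⇒ [2,2,2,2,2,2,2,2,2,2,4,2,4]
2=2: mid=1
2=2: mid=2
2=2: mid=3
2=2: mid=4
2=2: mid=5
2=2: mid=6
2=2: mid=7
2=2: mid=8
2=2: mid=9
2=2: mid=10
4>2: swap(10,11), hi=10 ⇒ [2,2,2,2,2,2,2,2,2,2,2,4,4]
2=2: mid=11
done. lo=0 hi=10; arr=[2,2,2,2,2,2,2,2,2,2,2,4,4]

[2,2,2,2,2,2,2,2,2,2,2,4,4]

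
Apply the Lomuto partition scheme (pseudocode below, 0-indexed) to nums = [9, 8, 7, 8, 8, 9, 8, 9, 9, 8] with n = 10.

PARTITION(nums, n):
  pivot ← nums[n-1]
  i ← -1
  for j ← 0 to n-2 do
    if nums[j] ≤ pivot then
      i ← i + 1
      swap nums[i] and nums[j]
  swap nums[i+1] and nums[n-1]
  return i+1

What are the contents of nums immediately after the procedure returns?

pivot=8, i=-1
j=0: 9>8, skip
j=1: 8≤8, i=0, swap(0,1) ⇒ [8, 9, 7, 8, 8, 9, 8, 9, 9, 8]
j=2: 7≤8, i=1, swap(1,2) ⇒ [8, 7, 9, 8, 8, 9, 8, 9, 9, 8]
j=3: 8≤8, i=2, swap(2,3) ⇒ [8, 7, 8, 9, 8, 9, 8, 9, 9, 8]
j=4: 8≤8, i=3, swap(3,4) ⇒ [8, 7, 8, 8, 9, 9, 8, 9, 9, 8]
j=5: 9>8, skip
j=6: 8≤8, i=4, swap(4,6) ⇒ [8, 7, 8, 8, 8, 9, 9, 9, 9, 8]
j=7: 9>8, skip
j=8: 9>8, skip
swap(5,9) ⇒ [8, 7, 8, 8, 8, 8, 9, 9, 9, 9]; return 5

[8, 7, 8, 8, 8, 8, 9, 9, 9, 9]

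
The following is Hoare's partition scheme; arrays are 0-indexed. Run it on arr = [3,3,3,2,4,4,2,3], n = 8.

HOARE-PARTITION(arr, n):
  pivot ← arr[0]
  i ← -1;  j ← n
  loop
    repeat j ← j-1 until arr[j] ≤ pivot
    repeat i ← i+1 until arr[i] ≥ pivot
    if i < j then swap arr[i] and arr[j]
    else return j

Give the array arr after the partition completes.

[3,2,2,3,4,4,3,3]

pivot=3
j stops at 7 (3), i stops at 0 (3); swap ⇒ [3,3,3,2,4,4,2,3]
j stops at 6 (2), i stops at 1 (3); swap ⇒ [3,2,3,2,4,4,3,3]
j stops at 3 (2), i stops at 2 (3); swap ⇒ [3,2,2,3,4,4,3,3]
j stops at 2, i stops at 3; i≥j ⇒ return 2. arr=[3,2,2,3,4,4,3,3]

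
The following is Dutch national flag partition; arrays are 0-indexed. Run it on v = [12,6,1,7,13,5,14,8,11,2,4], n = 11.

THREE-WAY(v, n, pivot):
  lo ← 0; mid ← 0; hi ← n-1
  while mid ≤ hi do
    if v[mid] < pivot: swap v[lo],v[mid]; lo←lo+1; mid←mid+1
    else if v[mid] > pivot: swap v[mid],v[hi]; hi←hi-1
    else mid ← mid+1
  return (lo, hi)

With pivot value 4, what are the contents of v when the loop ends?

[2,1,4,13,5,14,8,11,7,6,12]

lo=0 mid=0 hi=10
12>4: swap(0,10), hi=9 ⇒ [4,6,1,7,13,5,14,8,11,2,12]
4=4: mid=1
6>4: swap(1,9), hi=8 ⇒ [4,2,1,7,13,5,14,8,11,6,12]
2<4: swap(0,1), lo=1 mid=2 ⇒ [2,4,1,7,13,5,14,8,11,6,12]
1<4: swap(1,2), lo=2 mid=3 ⇒ [2,1,4,7,13,5,14,8,11,6,12]
7>4: swap(3,8), hi=7 ⇒ [2,1,4,11,13,5,14,8,7,6,12]
11>4: swap(3,7), hi=6 ⇒ [2,1,4,8,13,5,14,11,7,6,12]
8>4: swap(3,6), hi=5 ⇒ [2,1,4,14,13,5,8,11,7,6,12]
14>4: swap(3,5), hi=4 ⇒ [2,1,4,5,13,14,8,11,7,6,12]
5>4: swap(3,4), hi=3 ⇒ [2,1,4,13,5,14,8,11,7,6,12]
13>4: swap(3,3), hi=2 ⇒ [2,1,4,13,5,14,8,11,7,6,12]
done. lo=2 hi=2; v=[2,1,4,13,5,14,8,11,7,6,12]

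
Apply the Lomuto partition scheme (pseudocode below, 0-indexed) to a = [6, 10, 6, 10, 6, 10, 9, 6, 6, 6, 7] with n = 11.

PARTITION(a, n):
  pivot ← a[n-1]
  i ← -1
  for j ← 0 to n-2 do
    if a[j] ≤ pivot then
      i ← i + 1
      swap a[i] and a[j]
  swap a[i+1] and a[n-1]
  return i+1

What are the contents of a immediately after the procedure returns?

[6, 6, 6, 6, 6, 6, 7, 10, 10, 10, 9]

pivot=7, i=-1
j=0: 6≤7, i=0, swap(0,0) ⇒ [6, 10, 6, 10, 6, 10, 9, 6, 6, 6, 7]
j=1: 10>7, skip
j=2: 6≤7, i=1, swap(1,2) ⇒ [6, 6, 10, 10, 6, 10, 9, 6, 6, 6, 7]
j=3: 10>7, skip
j=4: 6≤7, i=2, swap(2,4) ⇒ [6, 6, 6, 10, 10, 10, 9, 6, 6, 6, 7]
j=5: 10>7, skip
j=6: 9>7, skip
j=7: 6≤7, i=3, swap(3,7) ⇒ [6, 6, 6, 6, 10, 10, 9, 10, 6, 6, 7]
j=8: 6≤7, i=4, swap(4,8) ⇒ [6, 6, 6, 6, 6, 10, 9, 10, 10, 6, 7]
j=9: 6≤7, i=5, swap(5,9) ⇒ [6, 6, 6, 6, 6, 6, 9, 10, 10, 10, 7]
swap(6,10) ⇒ [6, 6, 6, 6, 6, 6, 7, 10, 10, 10, 9]; return 6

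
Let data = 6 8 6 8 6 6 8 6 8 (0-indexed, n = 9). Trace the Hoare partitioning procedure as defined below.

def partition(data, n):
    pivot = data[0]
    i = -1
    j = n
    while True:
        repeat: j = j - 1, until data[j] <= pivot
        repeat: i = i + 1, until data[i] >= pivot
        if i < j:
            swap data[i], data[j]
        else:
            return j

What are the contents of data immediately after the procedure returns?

6 6 6 8 6 8 8 6 8

pivot = data[0] = 6; i = -1, j = 9
j→7 (data[7]=6≤6), i→0 (data[0]=6≥6); i<j, swap → 6 8 6 8 6 6 8 6 8
j→5 (data[5]=6≤6), i→1 (data[1]=8≥6); i<j, swap → 6 6 6 8 6 8 8 6 8
j→4 (data[4]=6≤6), i→2 (data[2]=6≥6); i<j, swap → 6 6 6 8 6 8 8 6 8
j→2, i→3; i≥j, return j=2. data = 6 6 6 8 6 8 8 6 8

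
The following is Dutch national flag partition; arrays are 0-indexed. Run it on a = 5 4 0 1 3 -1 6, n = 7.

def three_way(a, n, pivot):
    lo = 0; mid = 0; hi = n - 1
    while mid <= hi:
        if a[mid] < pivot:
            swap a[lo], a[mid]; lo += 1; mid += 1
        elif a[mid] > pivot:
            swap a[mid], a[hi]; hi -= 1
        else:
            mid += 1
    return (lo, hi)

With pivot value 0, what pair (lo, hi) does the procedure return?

pivot = 0; lo=0, mid=0, hi=6
a[mid]=5>0: swap a[0],a[6]; hi=5 → 6 4 0 1 3 -1 5
a[mid]=6>0: swap a[0],a[5]; hi=4 → -1 4 0 1 3 6 5
a[mid]=-1<0: swap a[0],a[0]; lo=1,mid=1 → -1 4 0 1 3 6 5
a[mid]=4>0: swap a[1],a[4]; hi=3 → -1 3 0 1 4 6 5
a[mid]=3>0: swap a[1],a[3]; hi=2 → -1 1 0 3 4 6 5
a[mid]=1>0: swap a[1],a[2]; hi=1 → -1 0 1 3 4 6 5
a[mid]=0=0: mid=2
end: lo=1, hi=1; a = -1 0 1 3 4 6 5

(1, 1)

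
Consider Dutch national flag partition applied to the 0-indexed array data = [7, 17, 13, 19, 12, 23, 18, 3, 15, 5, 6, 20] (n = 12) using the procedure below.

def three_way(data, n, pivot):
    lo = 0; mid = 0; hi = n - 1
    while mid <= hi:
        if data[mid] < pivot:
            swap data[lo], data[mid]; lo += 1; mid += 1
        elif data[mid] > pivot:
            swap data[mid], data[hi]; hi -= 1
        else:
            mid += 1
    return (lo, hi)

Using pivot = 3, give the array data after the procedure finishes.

lo=0 mid=0 hi=11
7>3: swap(0,11), hi=10 ⇒ [20, 17, 13, 19, 12, 23, 18, 3, 15, 5, 6, 7]
20>3: swap(0,10), hi=9 ⇒ [6, 17, 13, 19, 12, 23, 18, 3, 15, 5, 20, 7]
6>3: swap(0,9), hi=8 ⇒ [5, 17, 13, 19, 12, 23, 18, 3, 15, 6, 20, 7]
5>3: swap(0,8), hi=7 ⇒ [15, 17, 13, 19, 12, 23, 18, 3, 5, 6, 20, 7]
15>3: swap(0,7), hi=6 ⇒ [3, 17, 13, 19, 12, 23, 18, 15, 5, 6, 20, 7]
3=3: mid=1
17>3: swap(1,6), hi=5 ⇒ [3, 18, 13, 19, 12, 23, 17, 15, 5, 6, 20, 7]
18>3: swap(1,5), hi=4 ⇒ [3, 23, 13, 19, 12, 18, 17, 15, 5, 6, 20, 7]
23>3: swap(1,4), hi=3 ⇒ [3, 12, 13, 19, 23, 18, 17, 15, 5, 6, 20, 7]
12>3: swap(1,3), hi=2 ⇒ [3, 19, 13, 12, 23, 18, 17, 15, 5, 6, 20, 7]
19>3: swap(1,2), hi=1 ⇒ [3, 13, 19, 12, 23, 18, 17, 15, 5, 6, 20, 7]
13>3: swap(1,1), hi=0 ⇒ [3, 13, 19, 12, 23, 18, 17, 15, 5, 6, 20, 7]
done. lo=0 hi=0; data=[3, 13, 19, 12, 23, 18, 17, 15, 5, 6, 20, 7]

[3, 13, 19, 12, 23, 18, 17, 15, 5, 6, 20, 7]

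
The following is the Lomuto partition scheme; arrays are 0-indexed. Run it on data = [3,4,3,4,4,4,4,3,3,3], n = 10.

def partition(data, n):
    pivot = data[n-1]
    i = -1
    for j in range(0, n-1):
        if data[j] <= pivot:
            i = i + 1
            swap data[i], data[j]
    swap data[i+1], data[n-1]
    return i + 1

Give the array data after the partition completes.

pivot=3, i=-1
j=0: 3≤3, i=0, swap(0,0) ⇒ [3,4,3,4,4,4,4,3,3,3]
j=1: 4>3, skip
j=2: 3≤3, i=1, swap(1,2) ⇒ [3,3,4,4,4,4,4,3,3,3]
j=3: 4>3, skip
j=4: 4>3, skip
j=5: 4>3, skip
j=6: 4>3, skip
j=7: 3≤3, i=2, swap(2,7) ⇒ [3,3,3,4,4,4,4,4,3,3]
j=8: 3≤3, i=3, swap(3,8) ⇒ [3,3,3,3,4,4,4,4,4,3]
swap(4,9) ⇒ [3,3,3,3,3,4,4,4,4,4]; return 4

[3,3,3,3,3,4,4,4,4,4]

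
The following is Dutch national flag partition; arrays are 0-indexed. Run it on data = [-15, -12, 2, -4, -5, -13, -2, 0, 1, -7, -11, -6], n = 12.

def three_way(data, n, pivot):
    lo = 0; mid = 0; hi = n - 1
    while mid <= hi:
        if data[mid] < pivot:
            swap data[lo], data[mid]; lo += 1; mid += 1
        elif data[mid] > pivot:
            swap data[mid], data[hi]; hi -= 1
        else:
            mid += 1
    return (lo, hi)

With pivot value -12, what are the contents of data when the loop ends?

[-15, -13, -12, -5, -4, -2, 0, 1, -7, -11, -6, 2]

lo=0 mid=0 hi=11
-15<-12: swap(0,0), lo=1 mid=1 ⇒ [-15, -12, 2, -4, -5, -13, -2, 0, 1, -7, -11, -6]
-12=-12: mid=2
2>-12: swap(2,11), hi=10 ⇒ [-15, -12, -6, -4, -5, -13, -2, 0, 1, -7, -11, 2]
-6>-12: swap(2,10), hi=9 ⇒ [-15, -12, -11, -4, -5, -13, -2, 0, 1, -7, -6, 2]
-11>-12: swap(2,9), hi=8 ⇒ [-15, -12, -7, -4, -5, -13, -2, 0, 1, -11, -6, 2]
-7>-12: swap(2,8), hi=7 ⇒ [-15, -12, 1, -4, -5, -13, -2, 0, -7, -11, -6, 2]
1>-12: swap(2,7), hi=6 ⇒ [-15, -12, 0, -4, -5, -13, -2, 1, -7, -11, -6, 2]
0>-12: swap(2,6), hi=5 ⇒ [-15, -12, -2, -4, -5, -13, 0, 1, -7, -11, -6, 2]
-2>-12: swap(2,5), hi=4 ⇒ [-15, -12, -13, -4, -5, -2, 0, 1, -7, -11, -6, 2]
-13<-12: swap(1,2), lo=2 mid=3 ⇒ [-15, -13, -12, -4, -5, -2, 0, 1, -7, -11, -6, 2]
-4>-12: swap(3,4), hi=3 ⇒ [-15, -13, -12, -5, -4, -2, 0, 1, -7, -11, -6, 2]
-5>-12: swap(3,3), hi=2 ⇒ [-15, -13, -12, -5, -4, -2, 0, 1, -7, -11, -6, 2]
done. lo=2 hi=2; data=[-15, -13, -12, -5, -4, -2, 0, 1, -7, -11, -6, 2]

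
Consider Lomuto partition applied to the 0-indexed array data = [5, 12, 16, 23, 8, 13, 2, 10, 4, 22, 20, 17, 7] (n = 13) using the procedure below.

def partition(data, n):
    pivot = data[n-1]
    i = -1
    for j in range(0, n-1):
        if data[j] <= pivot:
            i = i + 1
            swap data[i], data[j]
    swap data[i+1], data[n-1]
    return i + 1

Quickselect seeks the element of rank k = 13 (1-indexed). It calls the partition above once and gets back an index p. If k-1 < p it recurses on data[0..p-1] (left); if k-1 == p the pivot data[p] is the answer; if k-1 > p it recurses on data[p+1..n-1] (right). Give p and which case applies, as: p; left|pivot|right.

pivot=7, i=-1
j=0: 5≤7, i=0, swap(0,0) ⇒ [5, 12, 16, 23, 8, 13, 2, 10, 4, 22, 20, 17, 7]
j=1: 12>7, skip
j=2: 16>7, skip
j=3: 23>7, skip
j=4: 8>7, skip
j=5: 13>7, skip
j=6: 2≤7, i=1, swap(1,6) ⇒ [5, 2, 16, 23, 8, 13, 12, 10, 4, 22, 20, 17, 7]
j=7: 10>7, skip
j=8: 4≤7, i=2, swap(2,8) ⇒ [5, 2, 4, 23, 8, 13, 12, 10, 16, 22, 20, 17, 7]
j=9: 22>7, skip
j=10: 20>7, skip
j=11: 17>7, skip
swap(3,12) ⇒ [5, 2, 4, 7, 8, 13, 12, 10, 16, 22, 20, 17, 23]; return 3
p = 3; k-1 = 12 > 3 ⇒ right

3; right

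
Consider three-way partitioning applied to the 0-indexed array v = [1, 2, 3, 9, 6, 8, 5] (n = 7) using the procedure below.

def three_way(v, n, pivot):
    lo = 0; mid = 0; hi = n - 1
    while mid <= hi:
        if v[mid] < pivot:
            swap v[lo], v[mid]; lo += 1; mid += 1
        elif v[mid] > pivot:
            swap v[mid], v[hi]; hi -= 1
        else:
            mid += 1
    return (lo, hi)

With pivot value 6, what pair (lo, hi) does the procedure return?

pivot = 6; lo=0, mid=0, hi=6
v[mid]=1<6: swap v[0],v[0]; lo=1,mid=1 → [1, 2, 3, 9, 6, 8, 5]
v[mid]=2<6: swap v[1],v[1]; lo=2,mid=2 → [1, 2, 3, 9, 6, 8, 5]
v[mid]=3<6: swap v[2],v[2]; lo=3,mid=3 → [1, 2, 3, 9, 6, 8, 5]
v[mid]=9>6: swap v[3],v[6]; hi=5 → [1, 2, 3, 5, 6, 8, 9]
v[mid]=5<6: swap v[3],v[3]; lo=4,mid=4 → [1, 2, 3, 5, 6, 8, 9]
v[mid]=6=6: mid=5
v[mid]=8>6: swap v[5],v[5]; hi=4 → [1, 2, 3, 5, 6, 8, 9]
end: lo=4, hi=4; v = [1, 2, 3, 5, 6, 8, 9]

(4, 4)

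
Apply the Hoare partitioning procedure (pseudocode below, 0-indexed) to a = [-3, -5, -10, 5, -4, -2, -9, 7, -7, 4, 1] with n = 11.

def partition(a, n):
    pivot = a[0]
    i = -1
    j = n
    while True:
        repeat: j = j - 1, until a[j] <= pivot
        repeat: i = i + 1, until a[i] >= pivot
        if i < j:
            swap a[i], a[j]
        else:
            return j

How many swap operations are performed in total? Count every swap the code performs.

pivot = a[0] = -3; i = -1, j = 11
j→8 (a[8]=-7≤-3), i→0 (a[0]=-3≥-3); i<j, swap → [-7, -5, -10, 5, -4, -2, -9, 7, -3, 4, 1]
j→6 (a[6]=-9≤-3), i→3 (a[3]=5≥-3); i<j, swap → [-7, -5, -10, -9, -4, -2, 5, 7, -3, 4, 1]
j→4, i→5; i≥j, return j=4. a = [-7, -5, -10, -9, -4, -2, 5, 7, -3, 4, 1]

2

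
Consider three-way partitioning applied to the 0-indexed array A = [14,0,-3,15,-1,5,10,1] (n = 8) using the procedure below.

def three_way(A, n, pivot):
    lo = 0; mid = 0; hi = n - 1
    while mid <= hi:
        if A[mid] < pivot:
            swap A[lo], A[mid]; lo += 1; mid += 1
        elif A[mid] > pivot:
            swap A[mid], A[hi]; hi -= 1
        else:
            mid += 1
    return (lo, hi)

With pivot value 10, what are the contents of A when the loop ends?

lo=0 mid=0 hi=7
14>10: swap(0,7), hi=6 ⇒ [1,0,-3,15,-1,5,10,14]
1<10: swap(0,0), lo=1 mid=1 ⇒ [1,0,-3,15,-1,5,10,14]
0<10: swap(1,1), lo=2 mid=2 ⇒ [1,0,-3,15,-1,5,10,14]
-3<10: swap(2,2), lo=3 mid=3 ⇒ [1,0,-3,15,-1,5,10,14]
15>10: swap(3,6), hi=5 ⇒ [1,0,-3,10,-1,5,15,14]
10=10: mid=4
-1<10: swap(3,4), lo=4 mid=5 ⇒ [1,0,-3,-1,10,5,15,14]
5<10: swap(4,5), lo=5 mid=6 ⇒ [1,0,-3,-1,5,10,15,14]
done. lo=5 hi=5; A=[1,0,-3,-1,5,10,15,14]

[1,0,-3,-1,5,10,15,14]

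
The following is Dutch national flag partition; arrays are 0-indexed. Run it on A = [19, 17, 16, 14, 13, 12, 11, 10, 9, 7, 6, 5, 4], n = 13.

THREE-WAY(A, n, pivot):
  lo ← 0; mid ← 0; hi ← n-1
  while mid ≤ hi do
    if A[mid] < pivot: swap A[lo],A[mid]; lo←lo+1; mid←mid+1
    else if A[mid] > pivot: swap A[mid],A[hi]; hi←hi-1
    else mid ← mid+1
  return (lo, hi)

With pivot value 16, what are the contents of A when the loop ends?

pivot = 16; lo=0, mid=0, hi=12
A[mid]=19>16: swap A[0],A[12]; hi=11 → [4, 17, 16, 14, 13, 12, 11, 10, 9, 7, 6, 5, 19]
A[mid]=4<16: swap A[0],A[0]; lo=1,mid=1 → [4, 17, 16, 14, 13, 12, 11, 10, 9, 7, 6, 5, 19]
A[mid]=17>16: swap A[1],A[11]; hi=10 → [4, 5, 16, 14, 13, 12, 11, 10, 9, 7, 6, 17, 19]
A[mid]=5<16: swap A[1],A[1]; lo=2,mid=2 → [4, 5, 16, 14, 13, 12, 11, 10, 9, 7, 6, 17, 19]
A[mid]=16=16: mid=3
A[mid]=14<16: swap A[2],A[3]; lo=3,mid=4 → [4, 5, 14, 16, 13, 12, 11, 10, 9, 7, 6, 17, 19]
A[mid]=13<16: swap A[3],A[4]; lo=4,mid=5 → [4, 5, 14, 13, 16, 12, 11, 10, 9, 7, 6, 17, 19]
A[mid]=12<16: swap A[4],A[5]; lo=5,mid=6 → [4, 5, 14, 13, 12, 16, 11, 10, 9, 7, 6, 17, 19]
A[mid]=11<16: swap A[5],A[6]; lo=6,mid=7 → [4, 5, 14, 13, 12, 11, 16, 10, 9, 7, 6, 17, 19]
A[mid]=10<16: swap A[6],A[7]; lo=7,mid=8 → [4, 5, 14, 13, 12, 11, 10, 16, 9, 7, 6, 17, 19]
A[mid]=9<16: swap A[7],A[8]; lo=8,mid=9 → [4, 5, 14, 13, 12, 11, 10, 9, 16, 7, 6, 17, 19]
A[mid]=7<16: swap A[8],A[9]; lo=9,mid=10 → [4, 5, 14, 13, 12, 11, 10, 9, 7, 16, 6, 17, 19]
A[mid]=6<16: swap A[9],A[10]; lo=10,mid=11 → [4, 5, 14, 13, 12, 11, 10, 9, 7, 6, 16, 17, 19]
end: lo=10, hi=10; A = [4, 5, 14, 13, 12, 11, 10, 9, 7, 6, 16, 17, 19]

[4, 5, 14, 13, 12, 11, 10, 9, 7, 6, 16, 17, 19]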